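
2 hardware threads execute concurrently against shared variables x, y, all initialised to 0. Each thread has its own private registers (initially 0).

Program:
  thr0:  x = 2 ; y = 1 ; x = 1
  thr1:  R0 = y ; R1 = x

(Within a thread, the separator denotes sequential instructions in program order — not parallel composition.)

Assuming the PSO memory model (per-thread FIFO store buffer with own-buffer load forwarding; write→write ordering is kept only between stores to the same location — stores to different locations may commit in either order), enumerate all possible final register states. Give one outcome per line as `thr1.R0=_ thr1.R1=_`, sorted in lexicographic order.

thr1.R0=0 thr1.R1=0
thr1.R0=0 thr1.R1=1
thr1.R0=0 thr1.R1=2
thr1.R0=1 thr1.R1=0
thr1.R0=1 thr1.R1=1
thr1.R0=1 thr1.R1=2

outcome vector order: (thr1.R0,thr1.R1)
|PSO outcomes| = 6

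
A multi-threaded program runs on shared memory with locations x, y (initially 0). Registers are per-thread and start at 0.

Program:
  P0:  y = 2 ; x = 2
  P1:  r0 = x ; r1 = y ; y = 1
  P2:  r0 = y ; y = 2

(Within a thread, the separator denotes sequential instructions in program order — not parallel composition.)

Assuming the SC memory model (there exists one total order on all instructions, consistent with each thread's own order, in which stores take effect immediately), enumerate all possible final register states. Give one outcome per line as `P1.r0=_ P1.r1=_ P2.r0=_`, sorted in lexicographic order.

P1.r0=0 P1.r1=0 P2.r0=0
P1.r0=0 P1.r1=0 P2.r0=1
P1.r0=0 P1.r1=0 P2.r0=2
P1.r0=0 P1.r1=2 P2.r0=0
P1.r0=0 P1.r1=2 P2.r0=1
P1.r0=0 P1.r1=2 P2.r0=2
P1.r0=2 P1.r1=2 P2.r0=0
P1.r0=2 P1.r1=2 P2.r0=1
P1.r0=2 P1.r1=2 P2.r0=2

outcome vector order: (P1.r0,P1.r1,P2.r0)
|SC outcomes| = 9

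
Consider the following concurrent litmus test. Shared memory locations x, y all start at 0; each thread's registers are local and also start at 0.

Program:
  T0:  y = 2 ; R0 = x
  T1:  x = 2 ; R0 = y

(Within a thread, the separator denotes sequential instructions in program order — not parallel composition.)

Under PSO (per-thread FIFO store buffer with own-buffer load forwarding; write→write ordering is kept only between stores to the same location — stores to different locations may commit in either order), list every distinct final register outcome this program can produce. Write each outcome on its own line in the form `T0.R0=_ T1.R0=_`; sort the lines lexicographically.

T0.R0=0 T1.R0=0
T0.R0=0 T1.R0=2
T0.R0=2 T1.R0=0
T0.R0=2 T1.R0=2

outcome vector order: (T0.R0,T1.R0)
|PSO outcomes| = 4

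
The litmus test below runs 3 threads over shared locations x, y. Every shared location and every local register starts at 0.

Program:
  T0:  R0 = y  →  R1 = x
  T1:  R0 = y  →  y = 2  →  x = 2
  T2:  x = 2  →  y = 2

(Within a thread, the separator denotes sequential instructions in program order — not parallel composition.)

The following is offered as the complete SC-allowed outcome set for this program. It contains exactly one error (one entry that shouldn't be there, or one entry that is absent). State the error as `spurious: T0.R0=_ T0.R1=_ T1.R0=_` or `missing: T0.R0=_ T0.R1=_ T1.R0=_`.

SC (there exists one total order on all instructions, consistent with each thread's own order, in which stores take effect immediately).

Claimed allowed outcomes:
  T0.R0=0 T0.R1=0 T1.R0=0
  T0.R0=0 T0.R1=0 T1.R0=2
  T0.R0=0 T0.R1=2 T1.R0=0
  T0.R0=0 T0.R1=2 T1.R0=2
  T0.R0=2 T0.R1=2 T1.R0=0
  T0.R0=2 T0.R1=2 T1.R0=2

outcome vector order: (T0.R0,T0.R1,T1.R0)
SC: 7 outcomes — {(0,0,0); (0,0,2); (0,2,0); (0,2,2); (2,0,0); (2,2,0); (2,2,2)}
SC∖claimed = {(2,0,0)}

missing: T0.R0=2 T0.R1=0 T1.R0=0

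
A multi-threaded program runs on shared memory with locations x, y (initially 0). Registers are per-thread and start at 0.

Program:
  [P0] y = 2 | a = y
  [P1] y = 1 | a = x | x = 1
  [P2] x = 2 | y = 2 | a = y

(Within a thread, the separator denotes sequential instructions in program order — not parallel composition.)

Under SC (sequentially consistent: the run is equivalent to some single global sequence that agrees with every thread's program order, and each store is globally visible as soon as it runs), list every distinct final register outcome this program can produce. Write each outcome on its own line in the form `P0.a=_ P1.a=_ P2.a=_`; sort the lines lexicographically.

outcome vector order: (P0.a,P1.a,P2.a)
|SC outcomes| = 6

P0.a=1 P1.a=0 P2.a=2
P0.a=1 P1.a=2 P2.a=1
P0.a=1 P1.a=2 P2.a=2
P0.a=2 P1.a=0 P2.a=2
P0.a=2 P1.a=2 P2.a=1
P0.a=2 P1.a=2 P2.a=2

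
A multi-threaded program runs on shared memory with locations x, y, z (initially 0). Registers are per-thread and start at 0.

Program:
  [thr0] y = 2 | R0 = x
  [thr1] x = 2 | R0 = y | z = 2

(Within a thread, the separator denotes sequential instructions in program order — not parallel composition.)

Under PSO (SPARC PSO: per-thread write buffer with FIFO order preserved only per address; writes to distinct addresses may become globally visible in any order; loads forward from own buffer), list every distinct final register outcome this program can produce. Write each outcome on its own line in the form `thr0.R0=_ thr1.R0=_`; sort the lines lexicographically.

outcome vector order: (thr0.R0,thr1.R0)
|PSO outcomes| = 4

thr0.R0=0 thr1.R0=0
thr0.R0=0 thr1.R0=2
thr0.R0=2 thr1.R0=0
thr0.R0=2 thr1.R0=2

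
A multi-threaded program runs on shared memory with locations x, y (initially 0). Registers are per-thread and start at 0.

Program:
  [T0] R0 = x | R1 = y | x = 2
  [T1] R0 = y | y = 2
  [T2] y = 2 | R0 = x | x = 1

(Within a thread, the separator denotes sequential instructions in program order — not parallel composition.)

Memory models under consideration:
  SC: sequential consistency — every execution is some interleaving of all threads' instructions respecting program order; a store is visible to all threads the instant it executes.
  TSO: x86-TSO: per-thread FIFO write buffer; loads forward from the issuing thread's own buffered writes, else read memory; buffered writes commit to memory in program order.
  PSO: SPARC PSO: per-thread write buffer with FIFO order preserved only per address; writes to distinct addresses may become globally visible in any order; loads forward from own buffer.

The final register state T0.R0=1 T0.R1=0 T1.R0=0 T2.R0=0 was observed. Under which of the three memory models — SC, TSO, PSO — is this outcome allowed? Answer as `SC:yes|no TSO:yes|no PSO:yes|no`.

outcome vector order: (T0.R0,T0.R1,T1.R0,T2.R0)
[SC] allowed = {(0,0,0,0); (0,0,0,2); (0,0,2,0); (0,0,2,2); (0,2,0,0); (0,2,0,2); (0,2,2,0); (0,2,2,2); (1,2,0,0); (1,2,2,0)}
[TSO] allowed = {(0,0,0,0); (0,0,0,2); (0,0,2,0); (0,0,2,2); (0,2,0,0); (0,2,0,2); (0,2,2,0); (0,2,2,2); (1,2,0,0); (1,2,2,0)}
[PSO] allowed = {(0,0,0,0); (0,0,0,2); (0,0,2,0); (0,0,2,2); (0,2,0,0); (0,2,0,2); (0,2,2,0); (0,2,2,2); (1,0,0,0); (1,0,2,0); (1,2,0,0); (1,2,2,0)}
target (1,0,0,0) ∈ {PSO}

SC:no TSO:no PSO:yes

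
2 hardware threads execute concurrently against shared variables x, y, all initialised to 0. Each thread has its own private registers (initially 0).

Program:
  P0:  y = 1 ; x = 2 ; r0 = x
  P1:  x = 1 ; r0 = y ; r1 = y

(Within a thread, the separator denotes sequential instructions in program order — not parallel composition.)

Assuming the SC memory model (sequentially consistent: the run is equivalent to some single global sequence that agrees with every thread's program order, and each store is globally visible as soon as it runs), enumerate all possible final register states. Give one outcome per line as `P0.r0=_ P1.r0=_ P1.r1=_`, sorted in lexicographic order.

P0.r0=1 P1.r0=1 P1.r1=1
P0.r0=2 P1.r0=0 P1.r1=0
P0.r0=2 P1.r0=0 P1.r1=1
P0.r0=2 P1.r0=1 P1.r1=1

outcome vector order: (P0.r0,P1.r0,P1.r1)
|SC outcomes| = 4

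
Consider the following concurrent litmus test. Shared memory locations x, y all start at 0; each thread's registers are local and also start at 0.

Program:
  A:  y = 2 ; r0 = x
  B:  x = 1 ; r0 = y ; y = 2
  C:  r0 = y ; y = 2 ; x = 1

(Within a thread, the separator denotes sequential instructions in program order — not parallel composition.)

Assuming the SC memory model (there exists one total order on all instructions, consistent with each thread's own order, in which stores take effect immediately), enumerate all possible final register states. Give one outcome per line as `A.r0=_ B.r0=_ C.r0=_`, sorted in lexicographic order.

A.r0=0 B.r0=2 C.r0=0
A.r0=0 B.r0=2 C.r0=2
A.r0=1 B.r0=0 C.r0=0
A.r0=1 B.r0=0 C.r0=2
A.r0=1 B.r0=2 C.r0=0
A.r0=1 B.r0=2 C.r0=2

outcome vector order: (A.r0,B.r0,C.r0)
|SC outcomes| = 6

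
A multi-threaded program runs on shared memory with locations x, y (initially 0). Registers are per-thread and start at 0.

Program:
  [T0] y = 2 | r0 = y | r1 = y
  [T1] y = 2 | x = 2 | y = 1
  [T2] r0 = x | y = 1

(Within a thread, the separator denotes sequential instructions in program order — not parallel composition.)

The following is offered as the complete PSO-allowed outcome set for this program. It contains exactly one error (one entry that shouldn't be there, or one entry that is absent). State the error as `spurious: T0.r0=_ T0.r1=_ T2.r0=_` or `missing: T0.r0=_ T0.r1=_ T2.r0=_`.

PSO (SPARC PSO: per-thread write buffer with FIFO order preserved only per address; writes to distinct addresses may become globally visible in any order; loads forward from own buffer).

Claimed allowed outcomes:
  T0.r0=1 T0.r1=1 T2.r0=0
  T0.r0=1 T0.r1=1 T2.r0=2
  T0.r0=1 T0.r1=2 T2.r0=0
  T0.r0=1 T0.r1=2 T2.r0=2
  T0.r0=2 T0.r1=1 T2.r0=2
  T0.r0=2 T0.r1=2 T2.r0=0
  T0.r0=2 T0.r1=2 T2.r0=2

missing: T0.r0=2 T0.r1=1 T2.r0=0

outcome vector order: (T0.r0,T0.r1,T2.r0)
PSO: 8 outcomes — {(1,1,0), (1,1,2), (1,2,0), (1,2,2), (2,1,0), (2,1,2), (2,2,0), (2,2,2)}
PSO∖claimed = {(2,1,0)}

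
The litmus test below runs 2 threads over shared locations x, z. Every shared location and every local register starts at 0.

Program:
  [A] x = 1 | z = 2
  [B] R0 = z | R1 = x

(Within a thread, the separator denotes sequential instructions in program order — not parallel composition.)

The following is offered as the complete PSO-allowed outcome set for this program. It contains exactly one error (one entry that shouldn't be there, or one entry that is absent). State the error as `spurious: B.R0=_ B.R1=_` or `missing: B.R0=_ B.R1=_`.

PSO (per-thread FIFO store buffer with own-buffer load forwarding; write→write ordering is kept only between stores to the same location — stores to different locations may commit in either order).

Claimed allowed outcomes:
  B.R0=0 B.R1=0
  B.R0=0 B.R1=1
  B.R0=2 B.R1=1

outcome vector order: (B.R0,B.R1)
under PSO → 0/0; 0/1; 2/0; 2/1
PSO∖claimed = {2/0}

missing: B.R0=2 B.R1=0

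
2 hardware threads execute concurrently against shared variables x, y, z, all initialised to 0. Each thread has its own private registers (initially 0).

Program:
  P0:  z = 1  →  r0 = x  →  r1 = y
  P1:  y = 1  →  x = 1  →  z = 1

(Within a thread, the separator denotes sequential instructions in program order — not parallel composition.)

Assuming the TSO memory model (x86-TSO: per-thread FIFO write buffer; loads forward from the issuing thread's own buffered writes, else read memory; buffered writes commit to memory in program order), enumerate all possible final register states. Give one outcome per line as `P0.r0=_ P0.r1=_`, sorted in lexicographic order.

P0.r0=0 P0.r1=0
P0.r0=0 P0.r1=1
P0.r0=1 P0.r1=1

outcome vector order: (P0.r0,P0.r1)
|TSO outcomes| = 3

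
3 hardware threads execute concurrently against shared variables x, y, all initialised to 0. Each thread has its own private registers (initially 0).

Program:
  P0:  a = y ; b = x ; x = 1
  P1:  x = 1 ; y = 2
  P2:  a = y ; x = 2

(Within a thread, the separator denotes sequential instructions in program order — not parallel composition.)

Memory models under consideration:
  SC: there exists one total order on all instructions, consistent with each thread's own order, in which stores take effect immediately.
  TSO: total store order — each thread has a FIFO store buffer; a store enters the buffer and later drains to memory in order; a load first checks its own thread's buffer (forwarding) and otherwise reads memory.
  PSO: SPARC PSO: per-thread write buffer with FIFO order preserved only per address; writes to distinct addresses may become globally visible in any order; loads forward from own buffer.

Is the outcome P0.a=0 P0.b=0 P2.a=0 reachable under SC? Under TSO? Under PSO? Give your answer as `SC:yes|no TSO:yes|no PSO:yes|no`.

SC:yes TSO:yes PSO:yes

outcome vector order: (P0.a,P0.b,P2.a)
SC (10): 0/0/0, 0/0/2, 0/1/0, 0/1/2, 0/2/0, 0/2/2, 2/1/0, 2/1/2, 2/2/0, 2/2/2
TSO (10): 0/0/0, 0/0/2, 0/1/0, 0/1/2, 0/2/0, 0/2/2, 2/1/0, 2/1/2, 2/2/0, 2/2/2
PSO (12): 0/0/0, 0/0/2, 0/1/0, 0/1/2, 0/2/0, 0/2/2, 2/0/0, 2/0/2, 2/1/0, 2/1/2, 2/2/0, 2/2/2
target 0/0/0 ∈ {SC,TSO,PSO}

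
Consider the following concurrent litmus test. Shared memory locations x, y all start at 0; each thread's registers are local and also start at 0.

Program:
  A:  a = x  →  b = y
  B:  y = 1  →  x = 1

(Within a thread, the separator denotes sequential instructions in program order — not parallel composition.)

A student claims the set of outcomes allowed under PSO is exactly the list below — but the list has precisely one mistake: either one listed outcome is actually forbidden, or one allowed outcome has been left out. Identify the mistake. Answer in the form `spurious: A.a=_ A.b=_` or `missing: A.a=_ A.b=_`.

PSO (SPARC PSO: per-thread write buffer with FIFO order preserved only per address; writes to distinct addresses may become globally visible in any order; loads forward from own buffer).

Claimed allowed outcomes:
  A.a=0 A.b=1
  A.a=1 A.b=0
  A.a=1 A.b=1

outcome vector order: (A.a,A.b)
[PSO] allowed = {00, 01, 10, 11}
PSO∖claimed = {00}

missing: A.a=0 A.b=0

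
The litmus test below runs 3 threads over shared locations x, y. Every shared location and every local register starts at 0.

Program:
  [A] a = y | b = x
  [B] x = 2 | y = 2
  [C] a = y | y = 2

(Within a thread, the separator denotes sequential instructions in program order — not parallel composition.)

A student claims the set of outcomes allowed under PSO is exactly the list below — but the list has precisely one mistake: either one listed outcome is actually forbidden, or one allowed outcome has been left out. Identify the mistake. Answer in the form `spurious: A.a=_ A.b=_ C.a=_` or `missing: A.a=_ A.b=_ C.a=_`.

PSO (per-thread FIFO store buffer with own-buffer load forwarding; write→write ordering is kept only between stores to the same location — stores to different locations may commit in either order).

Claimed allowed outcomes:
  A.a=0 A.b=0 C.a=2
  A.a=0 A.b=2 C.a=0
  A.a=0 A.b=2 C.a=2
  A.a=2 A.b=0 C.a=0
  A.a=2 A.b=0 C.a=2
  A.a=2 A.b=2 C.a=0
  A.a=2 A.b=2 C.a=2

missing: A.a=0 A.b=0 C.a=0

outcome vector order: (A.a,A.b,C.a)
[PSO] allowed = {000 002 020 022 200 202 220 222}
PSO∖claimed = {000}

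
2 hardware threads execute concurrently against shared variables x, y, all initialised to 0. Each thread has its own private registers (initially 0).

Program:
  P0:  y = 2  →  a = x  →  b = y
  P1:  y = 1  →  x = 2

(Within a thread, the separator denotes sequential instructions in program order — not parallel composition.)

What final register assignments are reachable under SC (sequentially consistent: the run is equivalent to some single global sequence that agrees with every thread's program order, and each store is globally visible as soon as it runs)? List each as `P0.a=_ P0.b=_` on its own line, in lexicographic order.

outcome vector order: (P0.a,P0.b)
|SC outcomes| = 4

P0.a=0 P0.b=1
P0.a=0 P0.b=2
P0.a=2 P0.b=1
P0.a=2 P0.b=2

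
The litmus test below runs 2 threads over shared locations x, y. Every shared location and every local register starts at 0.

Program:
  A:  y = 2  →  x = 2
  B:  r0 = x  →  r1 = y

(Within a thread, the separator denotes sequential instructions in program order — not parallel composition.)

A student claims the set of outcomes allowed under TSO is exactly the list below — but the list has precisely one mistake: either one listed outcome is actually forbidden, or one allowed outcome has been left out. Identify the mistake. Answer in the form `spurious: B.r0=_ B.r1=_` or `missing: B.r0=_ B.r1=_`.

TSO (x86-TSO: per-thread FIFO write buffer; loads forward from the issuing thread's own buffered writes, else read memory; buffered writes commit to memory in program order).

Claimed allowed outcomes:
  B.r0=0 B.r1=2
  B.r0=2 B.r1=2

missing: B.r0=0 B.r1=0

outcome vector order: (B.r0,B.r1)
[TSO] allowed = {00; 02; 22}
TSO∖claimed = {00}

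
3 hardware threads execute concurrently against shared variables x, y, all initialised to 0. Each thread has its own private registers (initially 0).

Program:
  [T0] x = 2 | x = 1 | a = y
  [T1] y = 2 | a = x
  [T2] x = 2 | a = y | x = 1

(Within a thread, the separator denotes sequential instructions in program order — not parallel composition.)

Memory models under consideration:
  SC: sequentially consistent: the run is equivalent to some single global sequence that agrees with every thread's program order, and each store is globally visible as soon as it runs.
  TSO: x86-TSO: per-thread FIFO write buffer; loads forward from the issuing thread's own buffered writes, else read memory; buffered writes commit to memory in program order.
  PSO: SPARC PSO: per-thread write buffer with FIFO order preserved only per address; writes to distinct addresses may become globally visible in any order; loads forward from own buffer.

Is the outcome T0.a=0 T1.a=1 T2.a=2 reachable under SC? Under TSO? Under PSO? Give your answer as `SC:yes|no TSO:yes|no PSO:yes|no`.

outcome vector order: (T0.a,T1.a,T2.a)
under SC → 0/1/0; 0/1/2; 0/2/0; 0/2/2; 2/0/2; 2/1/0; 2/1/2; 2/2/0; 2/2/2
under TSO → 0/0/0; 0/0/2; 0/1/0; 0/1/2; 0/2/0; 0/2/2; 2/0/0; 2/0/2; 2/1/0; 2/1/2; 2/2/0; 2/2/2
under PSO → 0/0/0; 0/0/2; 0/1/0; 0/1/2; 0/2/0; 0/2/2; 2/0/0; 2/0/2; 2/1/0; 2/1/2; 2/2/0; 2/2/2
target 0/1/2 ∈ {SC,TSO,PSO}

SC:yes TSO:yes PSO:yes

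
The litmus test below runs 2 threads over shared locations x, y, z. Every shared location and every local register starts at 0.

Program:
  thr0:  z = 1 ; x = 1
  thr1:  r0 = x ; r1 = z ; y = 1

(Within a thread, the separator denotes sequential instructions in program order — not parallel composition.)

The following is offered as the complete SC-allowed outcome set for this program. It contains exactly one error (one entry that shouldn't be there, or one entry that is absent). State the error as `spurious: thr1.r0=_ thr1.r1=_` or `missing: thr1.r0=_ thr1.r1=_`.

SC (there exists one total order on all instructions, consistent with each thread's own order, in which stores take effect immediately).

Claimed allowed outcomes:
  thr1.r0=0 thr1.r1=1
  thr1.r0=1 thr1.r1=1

outcome vector order: (thr1.r0,thr1.r1)
SC: 3 outcomes — {<0 0>; <0 1>; <1 1>}
SC∖claimed = {<0 0>}

missing: thr1.r0=0 thr1.r1=0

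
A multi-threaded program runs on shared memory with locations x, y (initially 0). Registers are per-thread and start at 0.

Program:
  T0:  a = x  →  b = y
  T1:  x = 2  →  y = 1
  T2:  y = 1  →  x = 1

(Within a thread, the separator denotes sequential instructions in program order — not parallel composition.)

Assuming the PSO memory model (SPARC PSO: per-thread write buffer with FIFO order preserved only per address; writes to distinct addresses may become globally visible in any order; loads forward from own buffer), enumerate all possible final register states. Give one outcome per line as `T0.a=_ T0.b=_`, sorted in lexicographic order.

outcome vector order: (T0.a,T0.b)
|PSO outcomes| = 6

T0.a=0 T0.b=0
T0.a=0 T0.b=1
T0.a=1 T0.b=0
T0.a=1 T0.b=1
T0.a=2 T0.b=0
T0.a=2 T0.b=1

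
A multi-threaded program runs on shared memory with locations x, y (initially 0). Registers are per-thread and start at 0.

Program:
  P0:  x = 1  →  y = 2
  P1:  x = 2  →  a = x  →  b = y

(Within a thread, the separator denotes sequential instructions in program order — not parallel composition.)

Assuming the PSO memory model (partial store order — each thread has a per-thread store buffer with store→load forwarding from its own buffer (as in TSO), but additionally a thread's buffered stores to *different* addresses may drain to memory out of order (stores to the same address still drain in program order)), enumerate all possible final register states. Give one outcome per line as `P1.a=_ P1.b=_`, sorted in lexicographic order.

P1.a=1 P1.b=0
P1.a=1 P1.b=2
P1.a=2 P1.b=0
P1.a=2 P1.b=2

outcome vector order: (P1.a,P1.b)
|PSO outcomes| = 4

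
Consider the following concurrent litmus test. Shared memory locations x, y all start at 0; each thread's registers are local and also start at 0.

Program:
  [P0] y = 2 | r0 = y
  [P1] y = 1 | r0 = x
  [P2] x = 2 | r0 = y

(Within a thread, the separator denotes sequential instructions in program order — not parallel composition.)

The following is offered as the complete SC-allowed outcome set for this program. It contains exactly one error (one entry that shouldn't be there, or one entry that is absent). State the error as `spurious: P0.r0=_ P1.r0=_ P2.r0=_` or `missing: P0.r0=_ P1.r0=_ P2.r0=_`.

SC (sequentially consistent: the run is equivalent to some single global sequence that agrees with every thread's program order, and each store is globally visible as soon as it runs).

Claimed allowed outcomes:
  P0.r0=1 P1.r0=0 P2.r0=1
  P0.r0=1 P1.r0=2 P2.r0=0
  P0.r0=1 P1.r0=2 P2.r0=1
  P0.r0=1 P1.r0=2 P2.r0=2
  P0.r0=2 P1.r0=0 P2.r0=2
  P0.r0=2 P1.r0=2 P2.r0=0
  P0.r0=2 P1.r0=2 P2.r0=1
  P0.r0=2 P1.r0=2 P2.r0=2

outcome vector order: (P0.r0,P1.r0,P2.r0)
SC: 9 outcomes — {<1 0 1>, <1 2 0>, <1 2 1>, <1 2 2>, <2 0 1>, <2 0 2>, <2 2 0>, <2 2 1>, <2 2 2>}
SC∖claimed = {<2 0 1>}

missing: P0.r0=2 P1.r0=0 P2.r0=1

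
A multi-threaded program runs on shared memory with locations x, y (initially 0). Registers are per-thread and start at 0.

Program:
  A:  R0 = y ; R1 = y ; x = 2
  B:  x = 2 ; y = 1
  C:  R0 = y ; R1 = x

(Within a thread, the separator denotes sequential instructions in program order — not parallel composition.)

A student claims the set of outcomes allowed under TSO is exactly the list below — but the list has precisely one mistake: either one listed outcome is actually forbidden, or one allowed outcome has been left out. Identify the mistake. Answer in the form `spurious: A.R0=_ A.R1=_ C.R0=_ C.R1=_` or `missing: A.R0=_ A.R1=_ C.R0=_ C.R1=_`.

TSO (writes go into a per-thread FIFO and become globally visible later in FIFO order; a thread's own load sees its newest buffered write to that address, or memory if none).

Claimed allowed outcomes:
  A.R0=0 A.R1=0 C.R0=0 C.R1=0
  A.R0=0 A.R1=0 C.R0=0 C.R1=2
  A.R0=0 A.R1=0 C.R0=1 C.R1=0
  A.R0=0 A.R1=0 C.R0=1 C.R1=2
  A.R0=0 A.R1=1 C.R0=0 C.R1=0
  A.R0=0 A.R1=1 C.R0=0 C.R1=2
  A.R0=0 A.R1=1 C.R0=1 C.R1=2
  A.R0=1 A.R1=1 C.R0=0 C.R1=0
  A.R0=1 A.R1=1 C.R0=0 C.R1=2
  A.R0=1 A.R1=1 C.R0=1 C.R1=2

outcome vector order: (A.R0,A.R1,C.R0,C.R1)
TSO (9): 0/0/0/0 0/0/0/2 0/0/1/2 0/1/0/0 0/1/0/2 0/1/1/2 1/1/0/0 1/1/0/2 1/1/1/2
claimed∖TSO = {0/0/1/0}

spurious: A.R0=0 A.R1=0 C.R0=1 C.R1=0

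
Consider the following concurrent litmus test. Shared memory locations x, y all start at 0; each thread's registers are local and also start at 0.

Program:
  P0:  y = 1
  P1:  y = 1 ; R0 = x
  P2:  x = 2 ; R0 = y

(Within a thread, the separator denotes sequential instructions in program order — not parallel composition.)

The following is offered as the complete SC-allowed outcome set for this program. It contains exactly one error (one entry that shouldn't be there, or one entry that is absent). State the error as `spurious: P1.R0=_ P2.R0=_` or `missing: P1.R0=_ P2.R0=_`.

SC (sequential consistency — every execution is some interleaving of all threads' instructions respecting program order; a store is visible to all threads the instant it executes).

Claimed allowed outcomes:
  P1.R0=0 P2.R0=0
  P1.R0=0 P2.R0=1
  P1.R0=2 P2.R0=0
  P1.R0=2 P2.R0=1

spurious: P1.R0=0 P2.R0=0

outcome vector order: (P1.R0,P2.R0)
SC: 3 outcomes — {<0 1>, <2 0>, <2 1>}
claimed∖SC = {<0 0>}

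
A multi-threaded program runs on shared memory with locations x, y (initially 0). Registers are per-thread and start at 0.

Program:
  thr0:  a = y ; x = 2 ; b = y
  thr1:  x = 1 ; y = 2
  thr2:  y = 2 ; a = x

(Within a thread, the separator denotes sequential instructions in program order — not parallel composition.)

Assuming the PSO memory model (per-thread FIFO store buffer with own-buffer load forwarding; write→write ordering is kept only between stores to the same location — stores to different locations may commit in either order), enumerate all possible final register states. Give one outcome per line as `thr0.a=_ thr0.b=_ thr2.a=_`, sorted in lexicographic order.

outcome vector order: (thr0.a,thr0.b,thr2.a)
|PSO outcomes| = 9

thr0.a=0 thr0.b=0 thr2.a=0
thr0.a=0 thr0.b=0 thr2.a=1
thr0.a=0 thr0.b=0 thr2.a=2
thr0.a=0 thr0.b=2 thr2.a=0
thr0.a=0 thr0.b=2 thr2.a=1
thr0.a=0 thr0.b=2 thr2.a=2
thr0.a=2 thr0.b=2 thr2.a=0
thr0.a=2 thr0.b=2 thr2.a=1
thr0.a=2 thr0.b=2 thr2.a=2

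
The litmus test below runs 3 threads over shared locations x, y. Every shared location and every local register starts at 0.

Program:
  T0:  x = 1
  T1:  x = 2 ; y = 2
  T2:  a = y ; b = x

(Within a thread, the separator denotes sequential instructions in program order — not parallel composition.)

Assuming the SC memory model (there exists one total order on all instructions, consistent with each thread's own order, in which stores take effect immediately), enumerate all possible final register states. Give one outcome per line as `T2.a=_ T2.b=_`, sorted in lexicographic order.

outcome vector order: (T2.a,T2.b)
|SC outcomes| = 5

T2.a=0 T2.b=0
T2.a=0 T2.b=1
T2.a=0 T2.b=2
T2.a=2 T2.b=1
T2.a=2 T2.b=2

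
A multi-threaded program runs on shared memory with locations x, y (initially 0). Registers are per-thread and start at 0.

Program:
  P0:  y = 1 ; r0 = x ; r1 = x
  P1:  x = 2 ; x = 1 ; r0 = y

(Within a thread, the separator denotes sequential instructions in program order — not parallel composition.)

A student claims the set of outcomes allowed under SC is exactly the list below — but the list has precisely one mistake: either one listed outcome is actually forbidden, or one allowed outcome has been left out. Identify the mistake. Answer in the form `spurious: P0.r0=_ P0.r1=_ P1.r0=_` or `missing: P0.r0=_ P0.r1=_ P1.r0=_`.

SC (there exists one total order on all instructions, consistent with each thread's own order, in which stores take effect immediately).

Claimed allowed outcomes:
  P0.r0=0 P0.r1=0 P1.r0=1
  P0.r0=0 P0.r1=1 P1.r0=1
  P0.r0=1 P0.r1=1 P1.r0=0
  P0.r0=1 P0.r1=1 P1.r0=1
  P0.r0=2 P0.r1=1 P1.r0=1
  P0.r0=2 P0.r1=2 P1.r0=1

outcome vector order: (P0.r0,P0.r1,P1.r0)
under SC → 0/0/1; 0/1/1; 0/2/1; 1/1/0; 1/1/1; 2/1/1; 2/2/1
SC∖claimed = {0/2/1}

missing: P0.r0=0 P0.r1=2 P1.r0=1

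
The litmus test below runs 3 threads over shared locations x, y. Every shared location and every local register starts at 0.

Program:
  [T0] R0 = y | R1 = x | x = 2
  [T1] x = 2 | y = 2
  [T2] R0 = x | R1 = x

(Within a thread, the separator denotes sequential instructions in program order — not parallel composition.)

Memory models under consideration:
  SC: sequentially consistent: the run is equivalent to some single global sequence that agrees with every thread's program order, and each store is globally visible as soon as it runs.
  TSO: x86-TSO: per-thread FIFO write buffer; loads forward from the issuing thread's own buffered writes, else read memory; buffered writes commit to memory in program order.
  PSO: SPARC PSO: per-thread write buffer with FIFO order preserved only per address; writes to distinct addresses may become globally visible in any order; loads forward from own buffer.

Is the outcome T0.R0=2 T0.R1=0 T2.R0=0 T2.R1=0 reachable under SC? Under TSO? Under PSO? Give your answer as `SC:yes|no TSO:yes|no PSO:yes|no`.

SC:no TSO:no PSO:yes

outcome vector order: (T0.R0,T0.R1,T2.R0,T2.R1)
SC (9): <0 0 0 0>; <0 0 0 2>; <0 0 2 2>; <0 2 0 0>; <0 2 0 2>; <0 2 2 2>; <2 2 0 0>; <2 2 0 2>; <2 2 2 2>
TSO (9): <0 0 0 0>; <0 0 0 2>; <0 0 2 2>; <0 2 0 0>; <0 2 0 2>; <0 2 2 2>; <2 2 0 0>; <2 2 0 2>; <2 2 2 2>
PSO (12): <0 0 0 0>; <0 0 0 2>; <0 0 2 2>; <0 2 0 0>; <0 2 0 2>; <0 2 2 2>; <2 0 0 0>; <2 0 0 2>; <2 0 2 2>; <2 2 0 0>; <2 2 0 2>; <2 2 2 2>
target <2 0 0 0> ∈ {PSO}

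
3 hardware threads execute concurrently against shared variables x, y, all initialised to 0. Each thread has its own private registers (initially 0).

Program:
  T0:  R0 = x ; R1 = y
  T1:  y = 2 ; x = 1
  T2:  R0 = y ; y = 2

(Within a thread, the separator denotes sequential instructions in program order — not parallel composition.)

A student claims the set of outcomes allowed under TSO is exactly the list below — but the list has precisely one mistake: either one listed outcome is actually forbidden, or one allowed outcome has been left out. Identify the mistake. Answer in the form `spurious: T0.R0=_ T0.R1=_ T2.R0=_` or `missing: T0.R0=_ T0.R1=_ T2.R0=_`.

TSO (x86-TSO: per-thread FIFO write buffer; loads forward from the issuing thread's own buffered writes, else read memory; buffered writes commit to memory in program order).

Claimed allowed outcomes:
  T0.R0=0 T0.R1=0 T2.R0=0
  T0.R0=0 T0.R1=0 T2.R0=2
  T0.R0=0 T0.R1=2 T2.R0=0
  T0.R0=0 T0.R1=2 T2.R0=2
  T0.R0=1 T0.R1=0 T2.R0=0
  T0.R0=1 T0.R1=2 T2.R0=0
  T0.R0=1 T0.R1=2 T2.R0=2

outcome vector order: (T0.R0,T0.R1,T2.R0)
[TSO] allowed = {000; 002; 020; 022; 120; 122}
claimed∖TSO = {100}

spurious: T0.R0=1 T0.R1=0 T2.R0=0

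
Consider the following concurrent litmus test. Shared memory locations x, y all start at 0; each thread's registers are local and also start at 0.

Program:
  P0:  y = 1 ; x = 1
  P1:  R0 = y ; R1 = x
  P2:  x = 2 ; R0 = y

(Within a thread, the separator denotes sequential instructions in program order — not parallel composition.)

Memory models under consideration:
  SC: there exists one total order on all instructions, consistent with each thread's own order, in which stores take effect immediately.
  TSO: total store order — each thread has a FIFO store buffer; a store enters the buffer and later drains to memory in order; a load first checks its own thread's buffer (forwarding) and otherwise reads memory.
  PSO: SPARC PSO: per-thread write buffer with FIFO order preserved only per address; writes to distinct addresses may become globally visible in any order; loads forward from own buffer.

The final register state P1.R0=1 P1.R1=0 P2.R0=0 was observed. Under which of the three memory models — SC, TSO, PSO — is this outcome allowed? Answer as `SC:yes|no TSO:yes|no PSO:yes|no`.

SC:no TSO:yes PSO:yes

outcome vector order: (P1.R0,P1.R1,P2.R0)
under SC → 0/0/0 0/0/1 0/1/0 0/1/1 0/2/0 0/2/1 1/0/1 1/1/0 1/1/1 1/2/0 1/2/1
under TSO → 0/0/0 0/0/1 0/1/0 0/1/1 0/2/0 0/2/1 1/0/0 1/0/1 1/1/0 1/1/1 1/2/0 1/2/1
under PSO → 0/0/0 0/0/1 0/1/0 0/1/1 0/2/0 0/2/1 1/0/0 1/0/1 1/1/0 1/1/1 1/2/0 1/2/1
target 1/0/0 ∈ {TSO,PSO}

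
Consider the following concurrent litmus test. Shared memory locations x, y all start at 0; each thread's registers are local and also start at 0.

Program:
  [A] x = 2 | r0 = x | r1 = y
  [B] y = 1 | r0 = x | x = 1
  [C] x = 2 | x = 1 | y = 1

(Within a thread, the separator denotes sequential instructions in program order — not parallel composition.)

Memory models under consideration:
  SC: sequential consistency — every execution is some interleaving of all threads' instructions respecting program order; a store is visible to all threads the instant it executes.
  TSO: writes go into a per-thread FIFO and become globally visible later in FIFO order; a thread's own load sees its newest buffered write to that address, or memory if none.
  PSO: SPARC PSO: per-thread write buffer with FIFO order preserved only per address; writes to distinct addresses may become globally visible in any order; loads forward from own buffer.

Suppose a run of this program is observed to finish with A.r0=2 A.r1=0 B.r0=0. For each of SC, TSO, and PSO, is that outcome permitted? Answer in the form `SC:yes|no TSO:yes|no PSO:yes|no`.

SC:no TSO:yes PSO:yes

outcome vector order: (A.r0,A.r1,B.r0)
[SC] allowed = {(1,0,1), (1,1,0), (1,1,1), (1,1,2), (2,0,1), (2,0,2), (2,1,0), (2,1,1), (2,1,2)}
[TSO] allowed = {(1,0,0), (1,0,1), (1,0,2), (1,1,0), (1,1,1), (1,1,2), (2,0,0), (2,0,1), (2,0,2), (2,1,0), (2,1,1), (2,1,2)}
[PSO] allowed = {(1,0,0), (1,0,1), (1,0,2), (1,1,0), (1,1,1), (1,1,2), (2,0,0), (2,0,1), (2,0,2), (2,1,0), (2,1,1), (2,1,2)}
target (2,0,0) ∈ {TSO,PSO}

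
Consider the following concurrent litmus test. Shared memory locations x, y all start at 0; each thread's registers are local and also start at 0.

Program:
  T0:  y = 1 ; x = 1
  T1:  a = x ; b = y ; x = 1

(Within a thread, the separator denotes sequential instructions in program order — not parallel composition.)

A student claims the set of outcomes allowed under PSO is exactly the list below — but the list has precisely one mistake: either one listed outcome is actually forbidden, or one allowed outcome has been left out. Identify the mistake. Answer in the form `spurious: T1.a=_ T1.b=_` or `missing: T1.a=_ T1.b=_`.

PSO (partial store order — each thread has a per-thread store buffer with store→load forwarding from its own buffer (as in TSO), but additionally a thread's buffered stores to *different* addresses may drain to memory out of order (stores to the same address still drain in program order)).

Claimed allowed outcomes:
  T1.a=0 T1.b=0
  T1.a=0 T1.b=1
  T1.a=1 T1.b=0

outcome vector order: (T1.a,T1.b)
PSO: 4 outcomes — {(0,0); (0,1); (1,0); (1,1)}
PSO∖claimed = {(1,1)}

missing: T1.a=1 T1.b=1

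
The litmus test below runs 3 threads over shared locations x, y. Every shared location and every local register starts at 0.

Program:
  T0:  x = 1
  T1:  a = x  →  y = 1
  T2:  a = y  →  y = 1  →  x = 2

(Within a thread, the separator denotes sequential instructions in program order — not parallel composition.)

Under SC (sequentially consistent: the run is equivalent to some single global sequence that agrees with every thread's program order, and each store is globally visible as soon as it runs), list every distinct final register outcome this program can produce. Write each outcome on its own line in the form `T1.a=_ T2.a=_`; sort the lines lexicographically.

outcome vector order: (T1.a,T2.a)
|SC outcomes| = 5

T1.a=0 T2.a=0
T1.a=0 T2.a=1
T1.a=1 T2.a=0
T1.a=1 T2.a=1
T1.a=2 T2.a=0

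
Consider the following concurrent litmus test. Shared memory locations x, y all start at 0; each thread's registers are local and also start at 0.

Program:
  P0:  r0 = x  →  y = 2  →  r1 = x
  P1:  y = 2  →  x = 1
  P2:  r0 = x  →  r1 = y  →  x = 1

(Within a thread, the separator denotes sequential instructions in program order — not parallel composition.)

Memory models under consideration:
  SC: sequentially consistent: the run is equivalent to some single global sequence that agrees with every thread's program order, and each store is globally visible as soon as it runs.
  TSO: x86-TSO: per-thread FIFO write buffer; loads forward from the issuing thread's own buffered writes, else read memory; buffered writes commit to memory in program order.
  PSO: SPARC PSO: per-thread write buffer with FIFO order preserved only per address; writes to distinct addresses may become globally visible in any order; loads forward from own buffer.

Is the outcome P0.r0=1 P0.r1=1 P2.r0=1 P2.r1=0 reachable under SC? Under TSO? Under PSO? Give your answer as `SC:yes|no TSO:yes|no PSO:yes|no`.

outcome vector order: (P0.r0,P0.r1,P2.r0,P2.r1)
SC: 9 outcomes — {(0,0,0,0), (0,0,0,2), (0,0,1,2), (0,1,0,0), (0,1,0,2), (0,1,1,2), (1,1,0,0), (1,1,0,2), (1,1,1,2)}
TSO: 9 outcomes — {(0,0,0,0), (0,0,0,2), (0,0,1,2), (0,1,0,0), (0,1,0,2), (0,1,1,2), (1,1,0,0), (1,1,0,2), (1,1,1,2)}
PSO: 12 outcomes — {(0,0,0,0), (0,0,0,2), (0,0,1,0), (0,0,1,2), (0,1,0,0), (0,1,0,2), (0,1,1,0), (0,1,1,2), (1,1,0,0), (1,1,0,2), (1,1,1,0), (1,1,1,2)}
target (1,1,1,0) ∈ {PSO}

SC:no TSO:no PSO:yes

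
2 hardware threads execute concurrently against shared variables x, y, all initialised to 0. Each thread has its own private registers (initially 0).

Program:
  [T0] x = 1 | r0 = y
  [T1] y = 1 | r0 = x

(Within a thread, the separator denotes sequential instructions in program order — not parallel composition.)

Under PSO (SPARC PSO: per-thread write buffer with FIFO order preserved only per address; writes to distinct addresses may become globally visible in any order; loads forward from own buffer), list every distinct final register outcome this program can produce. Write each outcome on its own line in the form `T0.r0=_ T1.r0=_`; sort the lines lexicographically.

outcome vector order: (T0.r0,T1.r0)
|PSO outcomes| = 4

T0.r0=0 T1.r0=0
T0.r0=0 T1.r0=1
T0.r0=1 T1.r0=0
T0.r0=1 T1.r0=1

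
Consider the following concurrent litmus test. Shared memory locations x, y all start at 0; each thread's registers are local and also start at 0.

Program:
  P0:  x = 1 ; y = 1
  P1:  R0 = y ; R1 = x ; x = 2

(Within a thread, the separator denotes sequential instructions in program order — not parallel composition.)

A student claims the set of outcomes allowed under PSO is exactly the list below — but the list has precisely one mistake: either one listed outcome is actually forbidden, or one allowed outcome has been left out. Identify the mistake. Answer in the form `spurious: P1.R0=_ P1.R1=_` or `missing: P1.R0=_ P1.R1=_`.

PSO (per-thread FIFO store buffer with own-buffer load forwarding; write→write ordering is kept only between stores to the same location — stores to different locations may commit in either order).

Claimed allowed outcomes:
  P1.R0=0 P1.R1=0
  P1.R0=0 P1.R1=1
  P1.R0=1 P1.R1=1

outcome vector order: (P1.R0,P1.R1)
[PSO] allowed = {0/0; 0/1; 1/0; 1/1}
PSO∖claimed = {1/0}

missing: P1.R0=1 P1.R1=0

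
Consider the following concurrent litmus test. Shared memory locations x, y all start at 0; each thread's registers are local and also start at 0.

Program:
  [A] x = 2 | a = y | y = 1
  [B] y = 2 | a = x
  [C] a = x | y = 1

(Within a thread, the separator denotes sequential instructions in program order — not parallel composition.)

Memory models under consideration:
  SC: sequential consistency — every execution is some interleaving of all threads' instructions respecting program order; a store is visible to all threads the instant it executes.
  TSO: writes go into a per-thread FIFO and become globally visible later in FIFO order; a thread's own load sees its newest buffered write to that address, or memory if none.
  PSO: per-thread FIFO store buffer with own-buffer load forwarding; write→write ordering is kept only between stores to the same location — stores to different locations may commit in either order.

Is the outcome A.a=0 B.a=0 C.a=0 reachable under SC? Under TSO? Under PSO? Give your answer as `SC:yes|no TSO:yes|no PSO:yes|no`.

SC:no TSO:yes PSO:yes

outcome vector order: (A.a,B.a,C.a)
SC: 10 outcomes — {<0 2 0> <0 2 2> <1 0 0> <1 0 2> <1 2 0> <1 2 2> <2 0 0> <2 0 2> <2 2 0> <2 2 2>}
TSO: 12 outcomes — {<0 0 0> <0 0 2> <0 2 0> <0 2 2> <1 0 0> <1 0 2> <1 2 0> <1 2 2> <2 0 0> <2 0 2> <2 2 0> <2 2 2>}
PSO: 12 outcomes — {<0 0 0> <0 0 2> <0 2 0> <0 2 2> <1 0 0> <1 0 2> <1 2 0> <1 2 2> <2 0 0> <2 0 2> <2 2 0> <2 2 2>}
target <0 0 0> ∈ {TSO,PSO}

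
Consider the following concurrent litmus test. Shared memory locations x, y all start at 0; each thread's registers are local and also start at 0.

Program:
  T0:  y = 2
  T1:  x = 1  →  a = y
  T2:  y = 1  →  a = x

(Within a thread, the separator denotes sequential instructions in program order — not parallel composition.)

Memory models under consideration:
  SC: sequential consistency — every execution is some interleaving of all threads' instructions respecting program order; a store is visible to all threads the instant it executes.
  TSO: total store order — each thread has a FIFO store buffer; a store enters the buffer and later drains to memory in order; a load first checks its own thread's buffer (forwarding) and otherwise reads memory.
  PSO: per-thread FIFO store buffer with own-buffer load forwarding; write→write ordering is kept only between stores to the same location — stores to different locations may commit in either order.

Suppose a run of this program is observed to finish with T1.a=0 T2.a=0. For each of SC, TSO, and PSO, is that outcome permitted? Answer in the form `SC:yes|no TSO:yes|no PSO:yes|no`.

SC:no TSO:yes PSO:yes

outcome vector order: (T1.a,T2.a)
SC: 5 outcomes — {0/1, 1/0, 1/1, 2/0, 2/1}
TSO: 6 outcomes — {0/0, 0/1, 1/0, 1/1, 2/0, 2/1}
PSO: 6 outcomes — {0/0, 0/1, 1/0, 1/1, 2/0, 2/1}
target 0/0 ∈ {TSO,PSO}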